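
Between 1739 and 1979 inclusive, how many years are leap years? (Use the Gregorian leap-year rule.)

Multiples of 4 in [1739,1979]: 60.
Of those, multiples of 100: 2 (not leap unless ÷400).
Multiples of 400: 0.
Leap years = 60 − 2 + 0 = 58.

58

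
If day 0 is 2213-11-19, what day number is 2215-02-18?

456

Nov 19, 2213 → Nov 19, 2214: 365 days.
Nov 19, 2214 → Dec 19, 2214: 30 days (November has 30).
Dec 19, 2214 → Jan 19, 2215: 31 days (December has 31).
Jan 19, 2215 → Feb 18, 2215: 30 days.
Total: 456 days.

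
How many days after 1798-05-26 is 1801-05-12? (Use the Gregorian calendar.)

1081

May 26, 1798 → May 26, 1799: 365 days.
May 26, 1799 → May 26, 1800: 365 days.
May 26, 1800 → Jun 26, 1800: 31 days (May has 31).
Jun 26, 1800 → Jul 26, 1800: 30 days (June has 30).
Jul 26, 1800 → Aug 26, 1800: 31 days (July has 31).
Aug 26, 1800 → Sep 26, 1800: 31 days (August has 31).
Sep 26, 1800 → Oct 26, 1800: 30 days (September has 30).
Oct 26, 1800 → Nov 26, 1800: 31 days (October has 31).
Nov 26, 1800 → Dec 26, 1800: 30 days (November has 30).
Dec 26, 1800 → Jan 26, 1801: 31 days (December has 31).
Jan 26, 1801 → Feb 26, 1801: 31 days (January has 31).
Feb 26, 1801 → Mar 26, 1801: 28 days (February has 28).
Mar 26, 1801 → Apr 26, 1801: 31 days (March has 31).
Apr 26, 1801 → May 12, 1801: 16 days.
Total: 1081 days.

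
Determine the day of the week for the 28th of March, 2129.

Doomsday rule: the anchor day for the 2100s is Sunday. For year 29: 29÷12 = 2 r 5, and 5÷4 = 1, so 2+5+1 = 8.
Sunday + 8 ≡ Monday — that's 2129's doomsday.
In March the doomsday date is Mar 14.
Mar 28 is 14 days after Mar 14; 14 mod 7 = 0, so Monday + 0 = Monday.

Monday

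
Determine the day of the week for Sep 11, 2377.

Doomsday rule: the anchor day for the 2300s is Wednesday. For year 77: 77÷12 = 6 r 5, and 5÷4 = 1, so 6+5+1 = 12.
Wednesday + 12 ≡ Monday — that's 2377's doomsday.
In September the doomsday date is Sep 5.
Sep 11 is 6 days after Sep 5; 6 mod 7 = 6, so Monday + 6 = Sunday.

Sunday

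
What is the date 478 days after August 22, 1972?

+365 (one year) → Aug 22, 1973 (113 left).
Aug has 31 days: +10 → Sep 1, 1973 (103 left).
Sep has 30 days: +30 → Oct 1, 1973 (73 left).
Oct has 31 days: +31 → Nov 1, 1973 (42 left).
Nov has 30 days: +30 → Dec 1, 1973 (12 left).
+12 → Dec 13, 1973.

December 13, 1973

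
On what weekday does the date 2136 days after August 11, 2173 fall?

Thursday

Aug 11, 2173 is a Wednesday.
2136 mod 7 = 1, so 2136 days after a Wednesday is Wednesday + 1 = Thursday.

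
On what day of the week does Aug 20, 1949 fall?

Doomsday rule: the anchor day for the 1900s is Wednesday. For year 49: 49÷12 = 4 r 1, and 1÷4 = 0, so 4+1+0 = 5.
Wednesday + 5 ≡ Monday — that's 1949's doomsday.
In August the doomsday date is Aug 8.
Aug 20 is 12 days after Aug 8; 12 mod 7 = 5, so Monday + 5 = Saturday.

Saturday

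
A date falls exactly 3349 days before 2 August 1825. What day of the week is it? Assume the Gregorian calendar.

Aug 2, 1825 is a Tuesday.
3349 mod 7 = 3, so 3349 days before a Tuesday is Tuesday − 3 = Saturday.

Saturday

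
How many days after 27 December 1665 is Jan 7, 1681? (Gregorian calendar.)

Dec 27, 1665 → Dec 27, 1666: 365 days.
Dec 27, 1666 → Dec 27, 1667: 365 days.
Dec 27, 1667 → Dec 27, 1668: 366 days (Feb 29, 1668 is in that span).
Dec 27, 1668 → Dec 27, 1669: 365 days.
Dec 27, 1669 → Dec 27, 1670: 365 days.
Dec 27, 1670 → Dec 27, 1671: 365 days.
Dec 27, 1671 → Dec 27, 1672: 366 days (Feb 29, 1672 is in that span).
Dec 27, 1672 → Dec 27, 1673: 365 days.
Dec 27, 1673 → Dec 27, 1674: 365 days.
Dec 27, 1674 → Dec 27, 1675: 365 days.
Dec 27, 1675 → Dec 27, 1676: 366 days (Feb 29, 1676 is in that span).
Dec 27, 1676 → Dec 27, 1677: 365 days.
Dec 27, 1677 → Dec 27, 1678: 365 days.
Dec 27, 1678 → Dec 27, 1679: 365 days.
Dec 27, 1679 → Jan 27, 1680: 31 days (December has 31).
Jan 27, 1680 → Feb 27, 1680: 31 days (January has 31).
Feb 27, 1680 → Mar 27, 1680: 29 days (February has 29).
Mar 27, 1680 → Apr 27, 1680: 31 days (March has 31).
Apr 27, 1680 → May 27, 1680: 30 days (April has 30).
May 27, 1680 → Jun 27, 1680: 31 days (May has 31).
Jun 27, 1680 → Jul 27, 1680: 30 days (June has 30).
Jul 27, 1680 → Aug 27, 1680: 31 days (July has 31).
Aug 27, 1680 → Sep 27, 1680: 31 days (August has 31).
Sep 27, 1680 → Oct 27, 1680: 30 days (September has 30).
Oct 27, 1680 → Nov 27, 1680: 31 days (October has 31).
Nov 27, 1680 → Dec 27, 1680: 30 days (November has 30).
Dec 27, 1680 → Jan 7, 1681: 11 days.
Total: 5490 days.

5490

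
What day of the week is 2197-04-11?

Tuesday

Doomsday rule: the anchor day for the 2100s is Sunday. For year 97: 97÷12 = 8 r 1, and 1÷4 = 0, so 8+1+0 = 9.
Sunday + 9 ≡ Tuesday — that's 2197's doomsday.
In April the doomsday date is Apr 4.
Apr 11 is 7 days after Apr 4; 7 mod 7 = 0, so Tuesday + 0 = Tuesday.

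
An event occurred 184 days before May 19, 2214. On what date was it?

−19 → Apr 30, 2214 (end of Apr, 30 days; 165 left).
−30 → Mar 31, 2214 (end of Mar, 31 days; 135 left).
−31 → Feb 28, 2214 (end of Feb, 28 days; 104 left).
−28 → Jan 31, 2214 (end of Jan, 31 days; 76 left).
−31 → Dec 31, 2213 (end of Dec, 31 days; 45 left).
−31 → Nov 30, 2213 (end of Nov, 30 days; 14 left).
−14 → Nov 16, 2213.

November 16, 2213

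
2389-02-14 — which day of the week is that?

Doomsday rule: the anchor day for the 2300s is Wednesday. For year 89: 89÷12 = 7 r 5, and 5÷4 = 1, so 7+5+1 = 13.
Wednesday + 13 ≡ Tuesday — that's 2389's doomsday.
In February the doomsday date is Feb 28 (2389 is not a leap year).
Feb 14 is 14 days before Feb 28; 14 mod 7 = 0, so Tuesday − 0 = Tuesday.

Tuesday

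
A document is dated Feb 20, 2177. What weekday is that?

Doomsday rule: the anchor day for the 2100s is Sunday. For year 77: 77÷12 = 6 r 5, and 5÷4 = 1, so 6+5+1 = 12.
Sunday + 12 ≡ Friday — that's 2177's doomsday.
In February the doomsday date is Feb 28 (2177 is not a leap year).
Feb 20 is 8 days before Feb 28; 8 mod 7 = 1, so Friday − 1 = Thursday.

Thursday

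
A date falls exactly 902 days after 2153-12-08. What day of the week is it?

Friday

First find the weekday of Dec 8, 2153. Doomsday rule: the anchor day for the 2100s is Sunday. For year 53: 53÷12 = 4 r 5, and 5÷4 = 1, so 4+5+1 = 10.
Sunday + 10 ≡ Wednesday — that's 2153's doomsday.
In December the doomsday date is Dec 12.
Dec 8 is 4 days before Dec 12; 4 mod 7 = 4, so Wednesday − 4 = Saturday.
902 mod 7 = 6, so 902 days after a Saturday is Saturday + 6 = Friday.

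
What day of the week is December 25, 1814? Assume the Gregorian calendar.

Doomsday rule: the anchor day for the 1800s is Friday. For year 14: 14÷12 = 1 r 2, and 2÷4 = 0, so 1+2+0 = 3.
Friday + 3 ≡ Monday — that's 1814's doomsday.
In December the doomsday date is Dec 12.
Dec 25 is 13 days after Dec 12; 13 mod 7 = 6, so Monday + 6 = Sunday.

Sunday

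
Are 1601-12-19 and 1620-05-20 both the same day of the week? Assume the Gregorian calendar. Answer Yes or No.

Yes

From Dec 19, 1601 to May 20, 1620 is 6727 days.
6727 mod 7 = 0, so they are the same weekday.
(Dec 19, 1601 is a Wednesday; May 20, 1620 is a Wednesday.)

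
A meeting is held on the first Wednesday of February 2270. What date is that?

February 2, 2270

February 1, 2270 is a Tuesday.
The first Wednesday is therefore February 2 (1 days later).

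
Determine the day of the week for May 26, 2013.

Sunday

Doomsday rule: the anchor day for the 2000s is Tuesday. For year 13: 13÷12 = 1 r 1, and 1÷4 = 0, so 1+1+0 = 2.
Tuesday + 2 ≡ Thursday — that's 2013's doomsday.
In May the doomsday date is May 9.
May 26 is 17 days after May 9; 17 mod 7 = 3, so Thursday + 3 = Sunday.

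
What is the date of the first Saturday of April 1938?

April 2, 1938

April 1, 1938 is a Friday.
The first Saturday is therefore April 2 (1 days later).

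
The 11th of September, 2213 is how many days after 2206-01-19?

Jan 19, 2206 → Jan 19, 2207: 365 days.
Jan 19, 2207 → Jan 19, 2208: 365 days.
Jan 19, 2208 → Jan 19, 2209: 366 days (Feb 29, 2208 is in that span).
Jan 19, 2209 → Jan 19, 2210: 365 days.
Jan 19, 2210 → Jan 19, 2211: 365 days.
Jan 19, 2211 → Jan 19, 2212: 365 days.
Jan 19, 2212 → Jan 19, 2213: 366 days (Feb 29, 2212 is in that span).
Jan 19, 2213 → Feb 19, 2213: 31 days (January has 31).
Feb 19, 2213 → Mar 19, 2213: 28 days (February has 28).
Mar 19, 2213 → Apr 19, 2213: 31 days (March has 31).
Apr 19, 2213 → May 19, 2213: 30 days (April has 30).
May 19, 2213 → Jun 19, 2213: 31 days (May has 31).
Jun 19, 2213 → Jul 19, 2213: 30 days (June has 30).
Jul 19, 2213 → Aug 19, 2213: 31 days (July has 31).
Aug 19, 2213 → Sep 11, 2213: 23 days.
Total: 2792 days.

2792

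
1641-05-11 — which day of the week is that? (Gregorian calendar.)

Saturday

Doomsday rule: the anchor day for the 1600s is Tuesday. For year 41: 41÷12 = 3 r 5, and 5÷4 = 1, so 3+5+1 = 9.
Tuesday + 9 ≡ Thursday — that's 1641's doomsday.
In May the doomsday date is May 9.
May 11 is 2 days after May 9; 2 mod 7 = 2, so Thursday + 2 = Saturday.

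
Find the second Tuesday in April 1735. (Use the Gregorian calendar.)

April 1, 1735 is a Friday.
The first Tuesday is therefore April 5 (4 days later).
The second Tuesday is 5 + 1×7 = April 12.

April 12, 1735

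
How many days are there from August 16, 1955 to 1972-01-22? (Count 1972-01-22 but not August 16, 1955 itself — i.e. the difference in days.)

Aug 16, 1955 → Aug 16, 1956: 366 days (Feb 29, 1956 is in that span).
Aug 16, 1956 → Aug 16, 1957: 365 days.
Aug 16, 1957 → Aug 16, 1958: 365 days.
Aug 16, 1958 → Aug 16, 1959: 365 days.
Aug 16, 1959 → Aug 16, 1960: 366 days (Feb 29, 1960 is in that span).
Aug 16, 1960 → Aug 16, 1961: 365 days.
Aug 16, 1961 → Aug 16, 1962: 365 days.
Aug 16, 1962 → Aug 16, 1963: 365 days.
Aug 16, 1963 → Aug 16, 1964: 366 days (Feb 29, 1964 is in that span).
Aug 16, 1964 → Aug 16, 1965: 365 days.
Aug 16, 1965 → Aug 16, 1966: 365 days.
Aug 16, 1966 → Aug 16, 1967: 365 days.
Aug 16, 1967 → Aug 16, 1968: 366 days (Feb 29, 1968 is in that span).
Aug 16, 1968 → Aug 16, 1969: 365 days.
Aug 16, 1969 → Aug 16, 1970: 365 days.
Aug 16, 1970 → Aug 16, 1971: 365 days.
Aug 16, 1971 → Sep 16, 1971: 31 days (August has 31).
Sep 16, 1971 → Oct 16, 1971: 30 days (September has 30).
Oct 16, 1971 → Nov 16, 1971: 31 days (October has 31).
Nov 16, 1971 → Dec 16, 1971: 30 days (November has 30).
Dec 16, 1971 → Jan 16, 1972: 31 days (December has 31).
Jan 16, 1972 → Jan 22, 1972: 6 days.
Total: 6003 days.

6003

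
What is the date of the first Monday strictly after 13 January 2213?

Jan 13, 2213 is a Wednesday.
From Wednesday to the next Monday is 5 days.
Jan 13, 2213 + 5 = Jan 18, 2213.

January 18, 2213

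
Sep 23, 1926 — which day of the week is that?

Doomsday rule: the anchor day for the 1900s is Wednesday. For year 26: 26÷12 = 2 r 2, and 2÷4 = 0, so 2+2+0 = 4.
Wednesday + 4 ≡ Sunday — that's 1926's doomsday.
In September the doomsday date is Sep 5.
Sep 23 is 18 days after Sep 5; 18 mod 7 = 4, so Sunday + 4 = Thursday.

Thursday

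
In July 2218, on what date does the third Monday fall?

July 20, 2218

July 1, 2218 is a Wednesday.
The first Monday is therefore July 6 (5 days later).
The third Monday is 6 + 2×7 = July 20.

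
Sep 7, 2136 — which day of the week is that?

Friday

January 1, 2136 is a Sunday.
Jan 1, 2136 → Feb 1, 2136: 31 days (January has 31).
Feb 1, 2136 → Mar 1, 2136: 29 days (February has 29).
Mar 1, 2136 → Apr 1, 2136: 31 days (March has 31).
Apr 1, 2136 → May 1, 2136: 30 days (April has 30).
May 1, 2136 → Jun 1, 2136: 31 days (May has 31).
Jun 1, 2136 → Jul 1, 2136: 30 days (June has 30).
Jul 1, 2136 → Aug 1, 2136: 31 days (July has 31).
Aug 1, 2136 → Sep 1, 2136: 31 days (August has 31).
Sep 1, 2136 → Sep 7, 2136: 6 days.
Total: 250 days.
250 mod 7 = 5, so Sunday + 5 = Friday.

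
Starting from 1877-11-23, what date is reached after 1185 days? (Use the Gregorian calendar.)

+365 (one year) → Nov 23, 1878 (820 left).
+365 (one year) → Nov 23, 1879 (455 left).
+366 (one year; includes Feb 29, 1880) → Nov 23, 1880 (89 left).
Nov has 30 days: +8 → Dec 1, 1880 (81 left).
Dec has 31 days: +31 → Jan 1, 1881 (50 left).
Jan has 31 days: +31 → Feb 1, 1881 (19 left).
+19 → Feb 20, 1881.

February 20, 1881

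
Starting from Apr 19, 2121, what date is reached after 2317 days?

August 23, 2127

+365 (one year) → Apr 19, 2122 (1952 left).
+365 (one year) → Apr 19, 2123 (1587 left).
+366 (one year; includes Feb 29, 2124) → Apr 19, 2124 (1221 left).
+365 (one year) → Apr 19, 2125 (856 left).
+365 (one year) → Apr 19, 2126 (491 left).
+365 (one year) → Apr 19, 2127 (126 left).
Apr has 30 days: +12 → May 1, 2127 (114 left).
May has 31 days: +31 → Jun 1, 2127 (83 left).
Jun has 30 days: +30 → Jul 1, 2127 (53 left).
Jul has 31 days: +31 → Aug 1, 2127 (22 left).
+22 → Aug 23, 2127.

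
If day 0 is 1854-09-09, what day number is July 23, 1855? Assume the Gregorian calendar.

Sep 9, 1854 → Oct 9, 1854: 30 days (September has 30).
Oct 9, 1854 → Nov 9, 1854: 31 days (October has 31).
Nov 9, 1854 → Dec 9, 1854: 30 days (November has 30).
Dec 9, 1854 → Jan 9, 1855: 31 days (December has 31).
Jan 9, 1855 → Feb 9, 1855: 31 days (January has 31).
Feb 9, 1855 → Mar 9, 1855: 28 days (February has 28).
Mar 9, 1855 → Apr 9, 1855: 31 days (March has 31).
Apr 9, 1855 → May 9, 1855: 30 days (April has 30).
May 9, 1855 → Jun 9, 1855: 31 days (May has 31).
Jun 9, 1855 → Jul 9, 1855: 30 days (June has 30).
Jul 9, 1855 → Jul 23, 1855: 14 days.
Total: 317 days.

317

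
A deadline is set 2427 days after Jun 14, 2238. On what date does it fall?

+365 (one year) → Jun 14, 2239 (2062 left).
+366 (one year; includes Feb 29, 2240) → Jun 14, 2240 (1696 left).
+365 (one year) → Jun 14, 2241 (1331 left).
+365 (one year) → Jun 14, 2242 (966 left).
+365 (one year) → Jun 14, 2243 (601 left).
+366 (one year; includes Feb 29, 2244) → Jun 14, 2244 (235 left).
Jun has 30 days: +17 → Jul 1, 2244 (218 left).
Jul has 31 days: +31 → Aug 1, 2244 (187 left).
Aug has 31 days: +31 → Sep 1, 2244 (156 left).
Sep has 30 days: +30 → Oct 1, 2244 (126 left).
Oct has 31 days: +31 → Nov 1, 2244 (95 left).
Nov has 30 days: +30 → Dec 1, 2244 (65 left).
Dec has 31 days: +31 → Jan 1, 2245 (34 left).
Jan has 31 days: +31 → Feb 1, 2245 (3 left).
+3 → Feb 4, 2245.

February 4, 2245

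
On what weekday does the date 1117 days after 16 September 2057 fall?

Thursday

First find the weekday of Sep 16, 2057. Doomsday rule: the anchor day for the 2000s is Tuesday. For year 57: 57÷12 = 4 r 9, and 9÷4 = 2, so 4+9+2 = 15.
Tuesday + 15 ≡ Wednesday — that's 2057's doomsday.
In September the doomsday date is Sep 5.
Sep 16 is 11 days after Sep 5; 11 mod 7 = 4, so Wednesday + 4 = Sunday.
1117 mod 7 = 4, so 1117 days after a Sunday is Sunday + 4 = Thursday.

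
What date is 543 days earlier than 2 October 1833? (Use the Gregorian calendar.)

−365 (one year) → Oct 2, 1832 (178 left).
−2 → Sep 30, 1832 (end of Sep, 30 days; 176 left).
−30 → Aug 31, 1832 (end of Aug, 31 days; 146 left).
−31 → Jul 31, 1832 (end of Jul, 31 days; 115 left).
−31 → Jun 30, 1832 (end of Jun, 30 days; 84 left).
−30 → May 31, 1832 (end of May, 31 days; 54 left).
−31 → Apr 30, 1832 (end of Apr, 30 days; 23 left).
−23 → Apr 7, 1832.

April 7, 1832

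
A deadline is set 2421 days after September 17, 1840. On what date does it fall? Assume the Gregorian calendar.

May 5, 1847

+365 (one year) → Sep 17, 1841 (2056 left).
+365 (one year) → Sep 17, 1842 (1691 left).
+365 (one year) → Sep 17, 1843 (1326 left).
+366 (one year; includes Feb 29, 1844) → Sep 17, 1844 (960 left).
+365 (one year) → Sep 17, 1845 (595 left).
+365 (one year) → Sep 17, 1846 (230 left).
Sep has 30 days: +14 → Oct 1, 1846 (216 left).
Oct has 31 days: +31 → Nov 1, 1846 (185 left).
Nov has 30 days: +30 → Dec 1, 1846 (155 left).
Dec has 31 days: +31 → Jan 1, 1847 (124 left).
Jan has 31 days: +31 → Feb 1, 1847 (93 left).
Feb has 28 days: +28 → Mar 1, 1847 (65 left).
Mar has 31 days: +31 → Apr 1, 1847 (34 left).
Apr has 30 days: +30 → May 1, 1847 (4 left).
+4 → May 5, 1847.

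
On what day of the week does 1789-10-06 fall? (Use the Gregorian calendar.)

Tuesday

Doomsday rule: the anchor day for the 1700s is Sunday. For year 89: 89÷12 = 7 r 5, and 5÷4 = 1, so 7+5+1 = 13.
Sunday + 13 ≡ Saturday — that's 1789's doomsday.
In October the doomsday date is Oct 10.
Oct 6 is 4 days before Oct 10; 4 mod 7 = 4, so Saturday − 4 = Tuesday.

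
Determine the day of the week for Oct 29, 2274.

Thursday

Doomsday rule: the anchor day for the 2200s is Friday. For year 74: 74÷12 = 6 r 2, and 2÷4 = 0, so 6+2+0 = 8.
Friday + 8 ≡ Saturday — that's 2274's doomsday.
In October the doomsday date is Oct 10.
Oct 29 is 19 days after Oct 10; 19 mod 7 = 5, so Saturday + 5 = Thursday.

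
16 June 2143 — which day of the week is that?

Sunday

Doomsday rule: the anchor day for the 2100s is Sunday. For year 43: 43÷12 = 3 r 7, and 7÷4 = 1, so 3+7+1 = 11.
Sunday + 11 ≡ Thursday — that's 2143's doomsday.
In June the doomsday date is Jun 6.
Jun 16 is 10 days after Jun 6; 10 mod 7 = 3, so Thursday + 3 = Sunday.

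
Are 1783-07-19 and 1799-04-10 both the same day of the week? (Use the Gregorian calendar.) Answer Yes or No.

No

From Jul 19, 1783 to Apr 10, 1799 is 5744 days.
5744 mod 7 = 4, so they are different weekdays.
(Jul 19, 1783 is a Saturday; Apr 10, 1799 is a Wednesday.)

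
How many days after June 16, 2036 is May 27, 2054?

Jun 16, 2036 → Jun 16, 2037: 365 days.
Jun 16, 2037 → Jun 16, 2038: 365 days.
Jun 16, 2038 → Jun 16, 2039: 365 days.
Jun 16, 2039 → Jun 16, 2040: 366 days (Feb 29, 2040 is in that span).
Jun 16, 2040 → Jun 16, 2041: 365 days.
Jun 16, 2041 → Jun 16, 2042: 365 days.
Jun 16, 2042 → Jun 16, 2043: 365 days.
Jun 16, 2043 → Jun 16, 2044: 366 days (Feb 29, 2044 is in that span).
Jun 16, 2044 → Jun 16, 2045: 365 days.
Jun 16, 2045 → Jun 16, 2046: 365 days.
Jun 16, 2046 → Jun 16, 2047: 365 days.
Jun 16, 2047 → Jun 16, 2048: 366 days (Feb 29, 2048 is in that span).
Jun 16, 2048 → Jun 16, 2049: 365 days.
Jun 16, 2049 → Jun 16, 2050: 365 days.
Jun 16, 2050 → Jun 16, 2051: 365 days.
Jun 16, 2051 → Jun 16, 2052: 366 days (Feb 29, 2052 is in that span).
Jun 16, 2052 → Jun 16, 2053: 365 days.
Jun 16, 2053 → Jul 16, 2053: 30 days (June has 30).
Jul 16, 2053 → Aug 16, 2053: 31 days (July has 31).
Aug 16, 2053 → Sep 16, 2053: 31 days (August has 31).
Sep 16, 2053 → Oct 16, 2053: 30 days (September has 30).
Oct 16, 2053 → Nov 16, 2053: 31 days (October has 31).
Nov 16, 2053 → Dec 16, 2053: 30 days (November has 30).
Dec 16, 2053 → Jan 16, 2054: 31 days (December has 31).
Jan 16, 2054 → Feb 16, 2054: 31 days (January has 31).
Feb 16, 2054 → Mar 16, 2054: 28 days (February has 28).
Mar 16, 2054 → Apr 16, 2054: 31 days (March has 31).
Apr 16, 2054 → May 16, 2054: 30 days (April has 30).
May 16, 2054 → May 27, 2054: 11 days.
Total: 6554 days.

6554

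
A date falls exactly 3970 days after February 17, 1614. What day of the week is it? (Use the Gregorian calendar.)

Feb 17, 1614 is a Monday.
3970 mod 7 = 1, so 3970 days after a Monday is Monday + 1 = Tuesday.

Tuesday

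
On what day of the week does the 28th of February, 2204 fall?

Tuesday

Doomsday rule: the anchor day for the 2200s is Friday. For year 04: 4÷12 = 0 r 4, and 4÷4 = 1, so 0+4+1 = 5.
Friday + 5 ≡ Wednesday — that's 2204's doomsday.
In February the doomsday date is Feb 29 (2204 is a leap year (divisible by 4)).
Feb 28 is 1 day before Feb 29; 1 mod 7 = 1, so Wednesday − 1 = Tuesday.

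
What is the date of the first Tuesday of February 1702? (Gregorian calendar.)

February 7, 1702

February 1, 1702 is a Wednesday.
The first Tuesday is therefore February 7 (6 days later).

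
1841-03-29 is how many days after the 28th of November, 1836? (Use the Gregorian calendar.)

1582

Nov 28, 1836 → Nov 28, 1837: 365 days.
Nov 28, 1837 → Nov 28, 1838: 365 days.
Nov 28, 1838 → Nov 28, 1839: 365 days.
Nov 28, 1839 → Nov 28, 1840: 366 days (Feb 29, 1840 is in that span).
Nov 28, 1840 → Dec 28, 1840: 30 days (November has 30).
Dec 28, 1840 → Jan 28, 1841: 31 days (December has 31).
Jan 28, 1841 → Feb 28, 1841: 31 days (January has 31).
Feb 28, 1841 → Mar 28, 1841: 28 days (February has 28).
Mar 28, 1841 → Mar 29, 1841: 1 days.
Total: 1582 days.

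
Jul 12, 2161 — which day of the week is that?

Sunday

Doomsday rule: the anchor day for the 2100s is Sunday. For year 61: 61÷12 = 5 r 1, and 1÷4 = 0, so 5+1+0 = 6.
Sunday + 6 ≡ Saturday — that's 2161's doomsday.
In July the doomsday date is Jul 11.
Jul 12 is 1 day after Jul 11; 1 mod 7 = 1, so Saturday + 1 = Sunday.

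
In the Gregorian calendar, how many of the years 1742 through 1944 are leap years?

49

Multiples of 4 in [1742,1944]: 51.
Of those, multiples of 100: 2 (not leap unless ÷400).
Multiples of 400: 0.
Leap years = 51 − 2 + 0 = 49.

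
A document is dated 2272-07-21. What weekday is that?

Doomsday rule: the anchor day for the 2200s is Friday. For year 72: 72÷12 = 6 r 0, and 0÷4 = 0, so 6+0+0 = 6.
Friday + 6 ≡ Thursday — that's 2272's doomsday.
In July the doomsday date is Jul 11.
Jul 21 is 10 days after Jul 11; 10 mod 7 = 3, so Thursday + 3 = Sunday.

Sunday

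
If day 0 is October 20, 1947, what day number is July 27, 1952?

1742

Oct 20, 1947 → Oct 20, 1948: 366 days (Feb 29, 1948 is in that span).
Oct 20, 1948 → Oct 20, 1949: 365 days.
Oct 20, 1949 → Oct 20, 1950: 365 days.
Oct 20, 1950 → Oct 20, 1951: 365 days.
Oct 20, 1951 → Nov 20, 1951: 31 days (October has 31).
Nov 20, 1951 → Dec 20, 1951: 30 days (November has 30).
Dec 20, 1951 → Jan 20, 1952: 31 days (December has 31).
Jan 20, 1952 → Feb 20, 1952: 31 days (January has 31).
Feb 20, 1952 → Mar 20, 1952: 29 days (February has 29).
Mar 20, 1952 → Apr 20, 1952: 31 days (March has 31).
Apr 20, 1952 → May 20, 1952: 30 days (April has 30).
May 20, 1952 → Jun 20, 1952: 31 days (May has 31).
Jun 20, 1952 → Jul 20, 1952: 30 days (June has 30).
Jul 20, 1952 → Jul 27, 1952: 7 days.
Total: 1742 days.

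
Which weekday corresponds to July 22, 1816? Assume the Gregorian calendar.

Monday

Doomsday rule: the anchor day for the 1800s is Friday. For year 16: 16÷12 = 1 r 4, and 4÷4 = 1, so 1+4+1 = 6.
Friday + 6 ≡ Thursday — that's 1816's doomsday.
In July the doomsday date is Jul 11.
Jul 22 is 11 days after Jul 11; 11 mod 7 = 4, so Thursday + 4 = Monday.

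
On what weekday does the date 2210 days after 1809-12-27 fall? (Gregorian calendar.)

Dec 27, 1809 is a Wednesday.
2210 mod 7 = 5, so 2210 days after a Wednesday is Wednesday + 5 = Monday.

Monday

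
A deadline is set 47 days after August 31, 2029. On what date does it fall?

October 17, 2029

Aug has 31 days: +1 → Sep 1, 2029 (46 left).
Sep has 30 days: +30 → Oct 1, 2029 (16 left).
+16 → Oct 17, 2029.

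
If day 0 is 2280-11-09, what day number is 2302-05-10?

Nov 9, 2280 → Nov 9, 2281: 365 days.
Nov 9, 2281 → Nov 9, 2282: 365 days.
Nov 9, 2282 → Nov 9, 2283: 365 days.
Nov 9, 2283 → Nov 9, 2284: 366 days (Feb 29, 2284 is in that span).
Nov 9, 2284 → Nov 9, 2285: 365 days.
Nov 9, 2285 → Nov 9, 2286: 365 days.
Nov 9, 2286 → Nov 9, 2287: 365 days.
Nov 9, 2287 → Nov 9, 2288: 366 days (Feb 29, 2288 is in that span).
Nov 9, 2288 → Nov 9, 2289: 365 days.
Nov 9, 2289 → Nov 9, 2290: 365 days.
Nov 9, 2290 → Nov 9, 2291: 365 days.
Nov 9, 2291 → Nov 9, 2292: 366 days (Feb 29, 2292 is in that span).
Nov 9, 2292 → Nov 9, 2293: 365 days.
Nov 9, 2293 → Nov 9, 2294: 365 days.
Nov 9, 2294 → Nov 9, 2295: 365 days.
Nov 9, 2295 → Nov 9, 2296: 366 days (Feb 29, 2296 is in that span).
Nov 9, 2296 → Nov 9, 2297: 365 days.
Nov 9, 2297 → Nov 9, 2298: 365 days.
Nov 9, 2298 → Nov 9, 2299: 365 days.
Nov 9, 2299 → Nov 9, 2300: 365 days.
Nov 9, 2300 → Nov 9, 2301: 365 days.
Nov 9, 2301 → Dec 9, 2301: 30 days (November has 30).
Dec 9, 2301 → Jan 9, 2302: 31 days (December has 31).
Jan 9, 2302 → Feb 9, 2302: 31 days (January has 31).
Feb 9, 2302 → Mar 9, 2302: 28 days (February has 28).
Mar 9, 2302 → Apr 9, 2302: 31 days (March has 31).
Apr 9, 2302 → May 9, 2302: 30 days (April has 30).
May 9, 2302 → May 10, 2302: 1 days.
Total: 7851 days.

7851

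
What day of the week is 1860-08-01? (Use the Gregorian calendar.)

Wednesday

Doomsday rule: the anchor day for the 1800s is Friday. For year 60: 60÷12 = 5 r 0, and 0÷4 = 0, so 5+0+0 = 5.
Friday + 5 ≡ Wednesday — that's 1860's doomsday.
In August the doomsday date is Aug 8.
Aug 1 is 7 days before Aug 8; 7 mod 7 = 0, so Wednesday − 0 = Wednesday.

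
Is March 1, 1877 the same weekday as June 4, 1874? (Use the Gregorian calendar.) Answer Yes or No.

Yes

From Jun 4, 1874 to Mar 1, 1877 is 1001 days.
1001 mod 7 = 0, so they are the same weekday.
(Jun 4, 1874 is a Thursday; Mar 1, 1877 is a Thursday.)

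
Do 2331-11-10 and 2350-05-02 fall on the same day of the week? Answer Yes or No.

Yes

From Nov 10, 2331 to May 2, 2350 is 6748 days.
6748 mod 7 = 0, so they are the same weekday.
(Nov 10, 2331 is a Tuesday; May 2, 2350 is a Tuesday.)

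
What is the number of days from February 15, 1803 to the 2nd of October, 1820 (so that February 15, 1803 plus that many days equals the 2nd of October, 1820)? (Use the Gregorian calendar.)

6439

Feb 15, 1803 → Feb 15, 1804: 365 days.
Feb 15, 1804 → Feb 15, 1805: 366 days (Feb 29, 1804 is in that span).
Feb 15, 1805 → Feb 15, 1806: 365 days.
Feb 15, 1806 → Feb 15, 1807: 365 days.
Feb 15, 1807 → Feb 15, 1808: 365 days.
Feb 15, 1808 → Feb 15, 1809: 366 days (Feb 29, 1808 is in that span).
Feb 15, 1809 → Feb 15, 1810: 365 days.
Feb 15, 1810 → Feb 15, 1811: 365 days.
Feb 15, 1811 → Feb 15, 1812: 365 days.
Feb 15, 1812 → Feb 15, 1813: 366 days (Feb 29, 1812 is in that span).
Feb 15, 1813 → Feb 15, 1814: 365 days.
Feb 15, 1814 → Feb 15, 1815: 365 days.
Feb 15, 1815 → Feb 15, 1816: 365 days.
Feb 15, 1816 → Feb 15, 1817: 366 days (Feb 29, 1816 is in that span).
Feb 15, 1817 → Feb 15, 1818: 365 days.
Feb 15, 1818 → Feb 15, 1819: 365 days.
Feb 15, 1819 → Feb 15, 1820: 365 days.
Feb 15, 1820 → Mar 15, 1820: 29 days (February has 29).
Mar 15, 1820 → Apr 15, 1820: 31 days (March has 31).
Apr 15, 1820 → May 15, 1820: 30 days (April has 30).
May 15, 1820 → Jun 15, 1820: 31 days (May has 31).
Jun 15, 1820 → Jul 15, 1820: 30 days (June has 30).
Jul 15, 1820 → Aug 15, 1820: 31 days (July has 31).
Aug 15, 1820 → Sep 15, 1820: 31 days (August has 31).
Sep 15, 1820 → Oct 2, 1820: 17 days.
Total: 6439 days.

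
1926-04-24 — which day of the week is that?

January 1, 1926 is a Friday.
Jan 1, 1926 → Feb 1, 1926: 31 days (January has 31).
Feb 1, 1926 → Mar 1, 1926: 28 days (February has 28).
Mar 1, 1926 → Apr 1, 1926: 31 days (March has 31).
Apr 1, 1926 → Apr 24, 1926: 23 days.
Total: 113 days.
113 mod 7 = 1, so Friday + 1 = Saturday.

Saturday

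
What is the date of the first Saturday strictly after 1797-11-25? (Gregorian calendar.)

Nov 25, 1797 is a Saturday.
From Saturday to the next Saturday is 7 days.
Nov 25, 1797 + 7 = Dec 2, 1797.

December 2, 1797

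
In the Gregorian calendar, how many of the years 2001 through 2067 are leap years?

Multiples of 4 in [2001,2067]: 16.
Of those, multiples of 100: 0 (not leap unless ÷400).
Multiples of 400: 0.
Leap years = 16 − 0 + 0 = 16.

16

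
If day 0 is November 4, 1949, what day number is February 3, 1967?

Nov 4, 1949 → Nov 4, 1950: 365 days.
Nov 4, 1950 → Nov 4, 1951: 365 days.
Nov 4, 1951 → Nov 4, 1952: 366 days (Feb 29, 1952 is in that span).
Nov 4, 1952 → Nov 4, 1953: 365 days.
Nov 4, 1953 → Nov 4, 1954: 365 days.
Nov 4, 1954 → Nov 4, 1955: 365 days.
Nov 4, 1955 → Nov 4, 1956: 366 days (Feb 29, 1956 is in that span).
Nov 4, 1956 → Nov 4, 1957: 365 days.
Nov 4, 1957 → Nov 4, 1958: 365 days.
Nov 4, 1958 → Nov 4, 1959: 365 days.
Nov 4, 1959 → Nov 4, 1960: 366 days (Feb 29, 1960 is in that span).
Nov 4, 1960 → Nov 4, 1961: 365 days.
Nov 4, 1961 → Nov 4, 1962: 365 days.
Nov 4, 1962 → Nov 4, 1963: 365 days.
Nov 4, 1963 → Nov 4, 1964: 366 days (Feb 29, 1964 is in that span).
Nov 4, 1964 → Nov 4, 1965: 365 days.
Nov 4, 1965 → Nov 4, 1966: 365 days.
Nov 4, 1966 → Dec 4, 1966: 30 days (November has 30).
Dec 4, 1966 → Jan 4, 1967: 31 days (December has 31).
Jan 4, 1967 → Feb 3, 1967: 30 days.
Total: 6300 days.

6300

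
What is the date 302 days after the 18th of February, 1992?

Feb has 29 days: +12 → Mar 1, 1992 (290 left).
Mar has 31 days: +31 → Apr 1, 1992 (259 left).
Apr has 30 days: +30 → May 1, 1992 (229 left).
May has 31 days: +31 → Jun 1, 1992 (198 left).
Jun has 30 days: +30 → Jul 1, 1992 (168 left).
Jul has 31 days: +31 → Aug 1, 1992 (137 left).
Aug has 31 days: +31 → Sep 1, 1992 (106 left).
Sep has 30 days: +30 → Oct 1, 1992 (76 left).
Oct has 31 days: +31 → Nov 1, 1992 (45 left).
Nov has 30 days: +30 → Dec 1, 1992 (15 left).
+15 → Dec 16, 1992.

December 16, 1992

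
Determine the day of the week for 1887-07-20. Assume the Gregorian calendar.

Doomsday rule: the anchor day for the 1800s is Friday. For year 87: 87÷12 = 7 r 3, and 3÷4 = 0, so 7+3+0 = 10.
Friday + 10 ≡ Monday — that's 1887's doomsday.
In July the doomsday date is Jul 11.
Jul 20 is 9 days after Jul 11; 9 mod 7 = 2, so Monday + 2 = Wednesday.

Wednesday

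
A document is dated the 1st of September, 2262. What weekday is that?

Monday

Doomsday rule: the anchor day for the 2200s is Friday. For year 62: 62÷12 = 5 r 2, and 2÷4 = 0, so 5+2+0 = 7.
Friday + 7 ≡ Friday — that's 2262's doomsday.
In September the doomsday date is Sep 5.
Sep 1 is 4 days before Sep 5; 4 mod 7 = 4, so Friday − 4 = Monday.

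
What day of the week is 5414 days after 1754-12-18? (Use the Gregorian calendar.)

Dec 18, 1754 is a Wednesday.
5414 mod 7 = 3, so 5414 days after a Wednesday is Wednesday + 3 = Saturday.

Saturday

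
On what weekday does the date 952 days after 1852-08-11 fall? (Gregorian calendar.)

First find the weekday of Aug 11, 1852. Doomsday rule: the anchor day for the 1800s is Friday. For year 52: 52÷12 = 4 r 4, and 4÷4 = 1, so 4+4+1 = 9.
Friday + 9 ≡ Sunday — that's 1852's doomsday.
In August the doomsday date is Aug 8.
Aug 11 is 3 days after Aug 8; 3 mod 7 = 3, so Sunday + 3 = Wednesday.
952 mod 7 = 0, so 952 days after a Wednesday is Wednesday + 0 = Wednesday.

Wednesday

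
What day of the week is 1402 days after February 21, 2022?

First find the weekday of Feb 21, 2022. Doomsday rule: the anchor day for the 2000s is Tuesday. For year 22: 22÷12 = 1 r 10, and 10÷4 = 2, so 1+10+2 = 13.
Tuesday + 13 ≡ Monday — that's 2022's doomsday.
In February the doomsday date is Feb 28 (2022 is not a leap year).
Feb 21 is 7 days before Feb 28; 7 mod 7 = 0, so Monday − 0 = Monday.
1402 mod 7 = 2, so 1402 days after a Monday is Monday + 2 = Wednesday.

Wednesday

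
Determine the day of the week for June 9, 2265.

Friday

Doomsday rule: the anchor day for the 2200s is Friday. For year 65: 65÷12 = 5 r 5, and 5÷4 = 1, so 5+5+1 = 11.
Friday + 11 ≡ Tuesday — that's 2265's doomsday.
In June the doomsday date is Jun 6.
Jun 9 is 3 days after Jun 6; 3 mod 7 = 3, so Tuesday + 3 = Friday.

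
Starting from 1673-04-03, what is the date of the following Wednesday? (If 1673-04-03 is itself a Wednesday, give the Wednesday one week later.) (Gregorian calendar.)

April 5, 1673

Apr 3, 1673 is a Monday.
From Monday to the next Wednesday is 2 days.
Apr 3, 1673 + 2 = Apr 5, 1673.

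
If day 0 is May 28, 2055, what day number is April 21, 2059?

May 28, 2055 → May 28, 2056: 366 days (Feb 29, 2056 is in that span).
May 28, 2056 → May 28, 2057: 365 days.
May 28, 2057 → May 28, 2058: 365 days.
May 28, 2058 → Jun 28, 2058: 31 days (May has 31).
Jun 28, 2058 → Jul 28, 2058: 30 days (June has 30).
Jul 28, 2058 → Aug 28, 2058: 31 days (July has 31).
Aug 28, 2058 → Sep 28, 2058: 31 days (August has 31).
Sep 28, 2058 → Oct 28, 2058: 30 days (September has 30).
Oct 28, 2058 → Nov 28, 2058: 31 days (October has 31).
Nov 28, 2058 → Dec 28, 2058: 30 days (November has 30).
Dec 28, 2058 → Jan 28, 2059: 31 days (December has 31).
Jan 28, 2059 → Feb 28, 2059: 31 days (January has 31).
Feb 28, 2059 → Mar 28, 2059: 28 days (February has 28).
Mar 28, 2059 → Apr 21, 2059: 24 days.
Total: 1424 days.

1424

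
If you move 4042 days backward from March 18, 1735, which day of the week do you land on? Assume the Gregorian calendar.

Tuesday

Mar 18, 1735 is a Friday.
4042 mod 7 = 3, so 4042 days before a Friday is Friday − 3 = Tuesday.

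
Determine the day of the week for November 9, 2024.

January 1, 2024 is a Monday.
Jan 1, 2024 → Feb 1, 2024: 31 days (January has 31).
Feb 1, 2024 → Mar 1, 2024: 29 days (February has 29).
Mar 1, 2024 → Apr 1, 2024: 31 days (March has 31).
Apr 1, 2024 → May 1, 2024: 30 days (April has 30).
May 1, 2024 → Jun 1, 2024: 31 days (May has 31).
Jun 1, 2024 → Jul 1, 2024: 30 days (June has 30).
Jul 1, 2024 → Aug 1, 2024: 31 days (July has 31).
Aug 1, 2024 → Sep 1, 2024: 31 days (August has 31).
Sep 1, 2024 → Oct 1, 2024: 30 days (September has 30).
Oct 1, 2024 → Nov 1, 2024: 31 days (October has 31).
Nov 1, 2024 → Nov 9, 2024: 8 days.
Total: 313 days.
313 mod 7 = 5, so Monday + 5 = Saturday.

Saturday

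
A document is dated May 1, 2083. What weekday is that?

January 1, 2083 is a Friday.
Jan 1, 2083 → Feb 1, 2083: 31 days (January has 31).
Feb 1, 2083 → Mar 1, 2083: 28 days (February has 28).
Mar 1, 2083 → Apr 1, 2083: 31 days (March has 31).
Apr 1, 2083 → May 1, 2083: 30 days.
Total: 120 days.
120 mod 7 = 1, so Friday + 1 = Saturday.

Saturday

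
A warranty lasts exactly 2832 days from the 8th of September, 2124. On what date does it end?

June 10, 2132

+365 (one year) → Sep 8, 2125 (2467 left).
+365 (one year) → Sep 8, 2126 (2102 left).
+365 (one year) → Sep 8, 2127 (1737 left).
+366 (one year; includes Feb 29, 2128) → Sep 8, 2128 (1371 left).
+365 (one year) → Sep 8, 2129 (1006 left).
+365 (one year) → Sep 8, 2130 (641 left).
+365 (one year) → Sep 8, 2131 (276 left).
Sep has 30 days: +23 → Oct 1, 2131 (253 left).
Oct has 31 days: +31 → Nov 1, 2131 (222 left).
Nov has 30 days: +30 → Dec 1, 2131 (192 left).
Dec has 31 days: +31 → Jan 1, 2132 (161 left).
Jan has 31 days: +31 → Feb 1, 2132 (130 left).
Feb has 29 days: +29 → Mar 1, 2132 (101 left).
Mar has 31 days: +31 → Apr 1, 2132 (70 left).
Apr has 30 days: +30 → May 1, 2132 (40 left).
May has 31 days: +31 → Jun 1, 2132 (9 left).
+9 → Jun 10, 2132.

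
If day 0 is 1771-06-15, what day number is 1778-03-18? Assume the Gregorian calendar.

Jun 15, 1771 → Jun 15, 1772: 366 days (Feb 29, 1772 is in that span).
Jun 15, 1772 → Jun 15, 1773: 365 days.
Jun 15, 1773 → Jun 15, 1774: 365 days.
Jun 15, 1774 → Jun 15, 1775: 365 days.
Jun 15, 1775 → Jun 15, 1776: 366 days (Feb 29, 1776 is in that span).
Jun 15, 1776 → Jun 15, 1777: 365 days.
Jun 15, 1777 → Jul 15, 1777: 30 days (June has 30).
Jul 15, 1777 → Aug 15, 1777: 31 days (July has 31).
Aug 15, 1777 → Sep 15, 1777: 31 days (August has 31).
Sep 15, 1777 → Oct 15, 1777: 30 days (September has 30).
Oct 15, 1777 → Nov 15, 1777: 31 days (October has 31).
Nov 15, 1777 → Dec 15, 1777: 30 days (November has 30).
Dec 15, 1777 → Jan 15, 1778: 31 days (December has 31).
Jan 15, 1778 → Feb 15, 1778: 31 days (January has 31).
Feb 15, 1778 → Mar 15, 1778: 28 days (February has 28).
Mar 15, 1778 → Mar 18, 1778: 3 days.
Total: 2468 days.

2468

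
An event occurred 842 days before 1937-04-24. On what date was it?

January 3, 1935

−365 (one year) → Apr 24, 1936 (477 left).
−366 (one year; includes Feb 29, 1936) → Apr 24, 1935 (111 left).
−24 → Mar 31, 1935 (end of Mar, 31 days; 87 left).
−31 → Feb 28, 1935 (end of Feb, 28 days; 56 left).
−28 → Jan 31, 1935 (end of Jan, 31 days; 28 left).
−28 → Jan 3, 1935.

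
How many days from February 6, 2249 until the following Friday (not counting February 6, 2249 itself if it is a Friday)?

Feb 6, 2249 is a Tuesday.
From Tuesday to the next Friday is 3 days.

3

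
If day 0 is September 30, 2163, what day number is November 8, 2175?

Sep 30, 2163 → Sep 30, 2164: 366 days (Feb 29, 2164 is in that span).
Sep 30, 2164 → Sep 30, 2165: 365 days.
Sep 30, 2165 → Sep 30, 2166: 365 days.
Sep 30, 2166 → Sep 30, 2167: 365 days.
Sep 30, 2167 → Sep 30, 2168: 366 days (Feb 29, 2168 is in that span).
Sep 30, 2168 → Sep 30, 2169: 365 days.
Sep 30, 2169 → Sep 30, 2170: 365 days.
Sep 30, 2170 → Sep 30, 2171: 365 days.
Sep 30, 2171 → Sep 30, 2172: 366 days (Feb 29, 2172 is in that span).
Sep 30, 2172 → Sep 30, 2173: 365 days.
Sep 30, 2173 → Sep 30, 2174: 365 days.
Sep 30, 2174 → Sep 30, 2175: 365 days.
Sep 30, 2175 → Oct 30, 2175: 30 days (September has 30).
Oct 30, 2175 → Nov 8, 2175: 9 days.
Total: 4422 days.

4422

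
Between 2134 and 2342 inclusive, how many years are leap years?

Multiples of 4 in [2134,2342]: 52.
Of those, multiples of 100: 2 (not leap unless ÷400).
Multiples of 400: 0.
Leap years = 52 − 2 + 0 = 50.

50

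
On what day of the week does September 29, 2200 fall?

Doomsday rule: the anchor day for the 2200s is Friday. For year 00: 0÷12 = 0 r 0, and 0÷4 = 0, so 0+0+0 = 0.
Friday + 0 ≡ Friday — that's 2200's doomsday.
In September the doomsday date is Sep 5.
Sep 29 is 24 days after Sep 5; 24 mod 7 = 3, so Friday + 3 = Monday.

Monday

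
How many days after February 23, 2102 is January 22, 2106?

Feb 23, 2102 → Feb 23, 2103: 365 days.
Feb 23, 2103 → Feb 23, 2104: 365 days.
Feb 23, 2104 → Feb 23, 2105: 366 days (Feb 29, 2104 is in that span).
Feb 23, 2105 → Mar 23, 2105: 28 days (February has 28).
Mar 23, 2105 → Apr 23, 2105: 31 days (March has 31).
Apr 23, 2105 → May 23, 2105: 30 days (April has 30).
May 23, 2105 → Jun 23, 2105: 31 days (May has 31).
Jun 23, 2105 → Jul 23, 2105: 30 days (June has 30).
Jul 23, 2105 → Aug 23, 2105: 31 days (July has 31).
Aug 23, 2105 → Sep 23, 2105: 31 days (August has 31).
Sep 23, 2105 → Oct 23, 2105: 30 days (September has 30).
Oct 23, 2105 → Nov 23, 2105: 31 days (October has 31).
Nov 23, 2105 → Dec 23, 2105: 30 days (November has 30).
Dec 23, 2105 → Jan 22, 2106: 30 days.
Total: 1429 days.

1429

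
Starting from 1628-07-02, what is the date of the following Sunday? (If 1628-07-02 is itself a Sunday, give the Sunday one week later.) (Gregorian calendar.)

July 9, 1628

Jul 2, 1628 is a Sunday.
From Sunday to the next Sunday is 7 days.
Jul 2, 1628 + 7 = Jul 9, 1628.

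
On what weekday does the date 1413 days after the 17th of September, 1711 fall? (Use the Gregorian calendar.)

Sep 17, 1711 is a Thursday.
1413 mod 7 = 6, so 1413 days after a Thursday is Thursday + 6 = Wednesday.

Wednesday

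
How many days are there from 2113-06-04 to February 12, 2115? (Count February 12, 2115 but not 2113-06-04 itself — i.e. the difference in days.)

618

Jun 4, 2113 → Jun 4, 2114: 365 days.
Jun 4, 2114 → Jul 4, 2114: 30 days (June has 30).
Jul 4, 2114 → Aug 4, 2114: 31 days (July has 31).
Aug 4, 2114 → Sep 4, 2114: 31 days (August has 31).
Sep 4, 2114 → Oct 4, 2114: 30 days (September has 30).
Oct 4, 2114 → Nov 4, 2114: 31 days (October has 31).
Nov 4, 2114 → Dec 4, 2114: 30 days (November has 30).
Dec 4, 2114 → Jan 4, 2115: 31 days (December has 31).
Jan 4, 2115 → Feb 4, 2115: 31 days (January has 31).
Feb 4, 2115 → Feb 12, 2115: 8 days.
Total: 618 days.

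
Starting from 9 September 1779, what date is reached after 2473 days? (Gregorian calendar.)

June 17, 1786

+366 (one year; includes Feb 29, 1780) → Sep 9, 1780 (2107 left).
+365 (one year) → Sep 9, 1781 (1742 left).
+365 (one year) → Sep 9, 1782 (1377 left).
+365 (one year) → Sep 9, 1783 (1012 left).
+366 (one year; includes Feb 29, 1784) → Sep 9, 1784 (646 left).
+365 (one year) → Sep 9, 1785 (281 left).
Sep has 30 days: +22 → Oct 1, 1785 (259 left).
Oct has 31 days: +31 → Nov 1, 1785 (228 left).
Nov has 30 days: +30 → Dec 1, 1785 (198 left).
Dec has 31 days: +31 → Jan 1, 1786 (167 left).
Jan has 31 days: +31 → Feb 1, 1786 (136 left).
Feb has 28 days: +28 → Mar 1, 1786 (108 left).
Mar has 31 days: +31 → Apr 1, 1786 (77 left).
Apr has 30 days: +30 → May 1, 1786 (47 left).
May has 31 days: +31 → Jun 1, 1786 (16 left).
+16 → Jun 17, 1786.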